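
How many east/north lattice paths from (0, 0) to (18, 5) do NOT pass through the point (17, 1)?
Number of paths = 33559

Total paths from (0, 0) to (18, 5): C(23, 18) = 33649. Paths through (17, 1): (paths (0, 0) → (17, 1)) × (paths (17, 1) → (18, 5)) = C(18, 17) · C(5, 1) = 18 · 5 = 90. Avoidance count = 33649 − 90 = 33559.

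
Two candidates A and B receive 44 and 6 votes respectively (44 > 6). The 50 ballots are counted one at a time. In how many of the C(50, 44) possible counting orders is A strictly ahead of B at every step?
Strict-lead orderings = 12076932

Total orderings of the 50 votes with 44 for A: C(50, 44) = 15890700. By the Bertrand ballot formula (Cycle Lemma / reflection principle), the number of orderings in which A is strictly ahead of B throughout is (p − q)/(p + q) · C(p + q, p) = (44 − 6)/(44 + 6) · 15890700 = 12076932.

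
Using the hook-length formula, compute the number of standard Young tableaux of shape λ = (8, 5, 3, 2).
# SYT of shape (8, 5, 3, 2) = 5012280

Hook-length formula: f^λ = n! / Π hook(c), product over all cells c of the Young diagram. For λ = (8, 5, 3, 2), n = 18 boxes. Hook lengths by row (left-to-right, top-to-bottom): [11, 10, 8, 6, 5, 3, 2, 1]; [7, 6, 4, 2, 1]; [4, 3, 1]; [2, 1]. Product of hooks = 1277337600. So f^λ = 18! / 1277337600 = 6402373705728000 / 1277337600 = 5012280.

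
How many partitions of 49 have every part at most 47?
p(49, parts ≤ 47) = 173523

Use the recurrence p(n, m) = p(n, m−1) + p(n−m, m): either the largest part is < m (count p(n, m−1)) or the largest part is exactly m (remove one copy of m, count p(n−m, m)). With p(0, ·) = 1 this gives p(49, parts ≤ 47) = 173523. (By conjugating Young diagrams, this also counts partitions of 49 into at most 47 parts.)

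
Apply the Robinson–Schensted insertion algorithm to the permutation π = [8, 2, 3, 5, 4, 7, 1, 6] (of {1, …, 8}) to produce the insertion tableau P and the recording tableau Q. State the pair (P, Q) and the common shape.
P = [1, 3, 4, 6] / [2, 7] / [5] / [8];  Q = [1, 3, 4, 6] / [2, 8] / [5] / [7];  common shape = (4, 2, 1, 1)

Row-insert the values π_1, π_2, … into P one at a time, bumping the leftmost entry strictly greater than the inserted value down to the next row. The recording tableau Q records, in position (i, j), the step at which that cell was added to P.
  Insert 8 (step 1): P = [8];  Q = [1]
  Insert 2 (step 2): P = [2] / [8];  Q = [1] / [2]
  Insert 3 (step 3): P = [2, 3] / [8];  Q = [1, 3] / [2]
  Insert 5 (step 4): P = [2, 3, 5] / [8];  Q = [1, 3, 4] / [2]
  Insert 4 (step 5): P = [2, 3, 4] / [5] / [8];  Q = [1, 3, 4] / [2] / [5]
  Insert 7 (step 6): P = [2, 3, 4, 7] / [5] / [8];  Q = [1, 3, 4, 6] / [2] / [5]
  Insert 1 (step 7): P = [1, 3, 4, 7] / [2] / [5] / [8];  Q = [1, 3, 4, 6] / [2] / [5] / [7]
  Insert 6 (step 8): P = [1, 3, 4, 6] / [2, 7] / [5] / [8];  Q = [1, 3, 4, 6] / [2, 8] / [5] / [7]
Final shape: (4, 2, 1, 1).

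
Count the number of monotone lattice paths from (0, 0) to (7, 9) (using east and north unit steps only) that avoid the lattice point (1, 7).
Number of paths = 11216

Total paths from (0, 0) to (7, 9): C(16, 7) = 11440. Paths through (1, 7): (paths (0, 0) → (1, 7)) × (paths (1, 7) → (7, 9)) = C(8, 1) · C(8, 6) = 8 · 28 = 224. Avoidance count = 11440 − 224 = 11216.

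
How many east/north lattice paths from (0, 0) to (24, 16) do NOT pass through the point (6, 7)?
Number of paths = 54809509950

Total paths from (0, 0) to (24, 16): C(40, 24) = 62852101650. Paths through (6, 7): (paths (0, 0) → (6, 7)) × (paths (6, 7) → (24, 16)) = C(13, 6) · C(27, 18) = 1716 · 4686825 = 8042591700. Avoidance count = 62852101650 − 8042591700 = 54809509950.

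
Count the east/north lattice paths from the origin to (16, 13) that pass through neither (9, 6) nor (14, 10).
Number of paths = 37380495

Inclusion–exclusion. Total paths: C(29, 16) = 67863915. Through P₁: C(15, 9)·C(14, 7) = 17177160. Through P₂: C(24, 14)·C(5, 2) = 19612560. Since P₁ is strictly southwest of P₂, a monotone path through both must visit P₁ then P₂; paths through both = C(15, 9)·C(9, 5)·C(5, 2) = 6306300. Avoid both = 67863915 − 17177160 − 19612560 + 6306300 = 37380495.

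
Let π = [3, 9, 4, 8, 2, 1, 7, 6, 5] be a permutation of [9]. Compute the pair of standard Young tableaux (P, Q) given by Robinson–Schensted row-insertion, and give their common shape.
P = [1, 4, 5] / [2, 6] / [3, 7] / [8] / [9];  Q = [1, 2, 4] / [3, 7] / [5, 8] / [6] / [9];  common shape = (3, 2, 2, 1, 1)

Row-insert the values π_1, π_2, … into P one at a time, bumping the leftmost entry strictly greater than the inserted value down to the next row. The recording tableau Q records, in position (i, j), the step at which that cell was added to P.
  Insert 3 (step 1): P = [3];  Q = [1]
  Insert 9 (step 2): P = [3, 9];  Q = [1, 2]
  Insert 4 (step 3): P = [3, 4] / [9];  Q = [1, 2] / [3]
  Insert 8 (step 4): P = [3, 4, 8] / [9];  Q = [1, 2, 4] / [3]
  Insert 2 (step 5): P = [2, 4, 8] / [3] / [9];  Q = [1, 2, 4] / [3] / [5]
  Insert 1 (step 6): P = [1, 4, 8] / [2] / [3] / [9];  Q = [1, 2, 4] / [3] / [5] / [6]
  Insert 7 (step 7): P = [1, 4, 7] / [2, 8] / [3] / [9];  Q = [1, 2, 4] / [3, 7] / [5] / [6]
  Insert 6 (step 8): P = [1, 4, 6] / [2, 7] / [3, 8] / [9];  Q = [1, 2, 4] / [3, 7] / [5, 8] / [6]
  Insert 5 (step 9): P = [1, 4, 5] / [2, 6] / [3, 7] / [8] / [9];  Q = [1, 2, 4] / [3, 7] / [5, 8] / [6] / [9]
Final shape: (3, 2, 2, 1, 1).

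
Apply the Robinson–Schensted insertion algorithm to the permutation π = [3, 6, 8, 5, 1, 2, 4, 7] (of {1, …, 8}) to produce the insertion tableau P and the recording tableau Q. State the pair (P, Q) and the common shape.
P = [1, 2, 4, 7] / [3, 5, 8] / [6];  Q = [1, 2, 3, 8] / [4, 6, 7] / [5];  common shape = (4, 3, 1)

Row-insert the values π_1, π_2, … into P one at a time, bumping the leftmost entry strictly greater than the inserted value down to the next row. The recording tableau Q records, in position (i, j), the step at which that cell was added to P.
  Insert 3 (step 1): P = [3];  Q = [1]
  Insert 6 (step 2): P = [3, 6];  Q = [1, 2]
  Insert 8 (step 3): P = [3, 6, 8];  Q = [1, 2, 3]
  Insert 5 (step 4): P = [3, 5, 8] / [6];  Q = [1, 2, 3] / [4]
  Insert 1 (step 5): P = [1, 5, 8] / [3] / [6];  Q = [1, 2, 3] / [4] / [5]
  Insert 2 (step 6): P = [1, 2, 8] / [3, 5] / [6];  Q = [1, 2, 3] / [4, 6] / [5]
  Insert 4 (step 7): P = [1, 2, 4] / [3, 5, 8] / [6];  Q = [1, 2, 3] / [4, 6, 7] / [5]
  Insert 7 (step 8): P = [1, 2, 4, 7] / [3, 5, 8] / [6];  Q = [1, 2, 3, 8] / [4, 6, 7] / [5]
Final shape: (4, 3, 1).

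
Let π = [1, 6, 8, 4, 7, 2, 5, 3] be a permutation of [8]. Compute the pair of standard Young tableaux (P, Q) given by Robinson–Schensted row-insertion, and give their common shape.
P = [1, 2, 3] / [4, 5] / [6, 7] / [8];  Q = [1, 2, 3] / [4, 5] / [6, 7] / [8];  common shape = (3, 2, 2, 1)

Row-insert the values π_1, π_2, … into P one at a time, bumping the leftmost entry strictly greater than the inserted value down to the next row. The recording tableau Q records, in position (i, j), the step at which that cell was added to P.
  Insert 1 (step 1): P = [1];  Q = [1]
  Insert 6 (step 2): P = [1, 6];  Q = [1, 2]
  Insert 8 (step 3): P = [1, 6, 8];  Q = [1, 2, 3]
  Insert 4 (step 4): P = [1, 4, 8] / [6];  Q = [1, 2, 3] / [4]
  Insert 7 (step 5): P = [1, 4, 7] / [6, 8];  Q = [1, 2, 3] / [4, 5]
  Insert 2 (step 6): P = [1, 2, 7] / [4, 8] / [6];  Q = [1, 2, 3] / [4, 5] / [6]
  Insert 5 (step 7): P = [1, 2, 5] / [4, 7] / [6, 8];  Q = [1, 2, 3] / [4, 5] / [6, 7]
  Insert 3 (step 8): P = [1, 2, 3] / [4, 5] / [6, 7] / [8];  Q = [1, 2, 3] / [4, 5] / [6, 7] / [8]
Final shape: (3, 2, 2, 1).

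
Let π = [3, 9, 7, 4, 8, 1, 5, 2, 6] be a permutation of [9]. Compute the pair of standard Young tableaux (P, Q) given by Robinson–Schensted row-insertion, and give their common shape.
P = [1, 2, 5, 6] / [3, 4] / [7, 8] / [9];  Q = [1, 2, 5, 9] / [3, 7] / [4, 8] / [6];  common shape = (4, 2, 2, 1)

Row-insert the values π_1, π_2, … into P one at a time, bumping the leftmost entry strictly greater than the inserted value down to the next row. The recording tableau Q records, in position (i, j), the step at which that cell was added to P.
  Insert 3 (step 1): P = [3];  Q = [1]
  Insert 9 (step 2): P = [3, 9];  Q = [1, 2]
  Insert 7 (step 3): P = [3, 7] / [9];  Q = [1, 2] / [3]
  Insert 4 (step 4): P = [3, 4] / [7] / [9];  Q = [1, 2] / [3] / [4]
  Insert 8 (step 5): P = [3, 4, 8] / [7] / [9];  Q = [1, 2, 5] / [3] / [4]
  Insert 1 (step 6): P = [1, 4, 8] / [3] / [7] / [9];  Q = [1, 2, 5] / [3] / [4] / [6]
  Insert 5 (step 7): P = [1, 4, 5] / [3, 8] / [7] / [9];  Q = [1, 2, 5] / [3, 7] / [4] / [6]
  Insert 2 (step 8): P = [1, 2, 5] / [3, 4] / [7, 8] / [9];  Q = [1, 2, 5] / [3, 7] / [4, 8] / [6]
  Insert 6 (step 9): P = [1, 2, 5, 6] / [3, 4] / [7, 8] / [9];  Q = [1, 2, 5, 9] / [3, 7] / [4, 8] / [6]
Final shape: (4, 2, 2, 1).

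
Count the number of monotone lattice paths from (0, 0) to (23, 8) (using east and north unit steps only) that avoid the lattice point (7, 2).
Number of paths = 5202657

Total paths from (0, 0) to (23, 8): C(31, 23) = 7888725. Paths through (7, 2): (paths (0, 0) → (7, 2)) × (paths (7, 2) → (23, 8)) = C(9, 7) · C(22, 16) = 36 · 74613 = 2686068. Avoidance count = 7888725 − 2686068 = 5202657.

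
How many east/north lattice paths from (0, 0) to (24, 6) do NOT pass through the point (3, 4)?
Number of paths = 584920

Total paths from (0, 0) to (24, 6): C(30, 24) = 593775. Paths through (3, 4): (paths (0, 0) → (3, 4)) × (paths (3, 4) → (24, 6)) = C(7, 3) · C(23, 21) = 35 · 253 = 8855. Avoidance count = 593775 − 8855 = 584920.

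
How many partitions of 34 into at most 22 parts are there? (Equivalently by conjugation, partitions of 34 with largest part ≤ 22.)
p(34, parts ≤ 22) = 12115

Use the recurrence p(n, m) = p(n, m−1) + p(n−m, m): either the largest part is < m (count p(n, m−1)) or the largest part is exactly m (remove one copy of m, count p(n−m, m)). With p(0, ·) = 1 this gives p(34, parts ≤ 22) = 12115. (By conjugating Young diagrams, this also counts partitions of 34 into at most 22 parts.)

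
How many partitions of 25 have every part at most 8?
p(25, parts ≤ 8) = 1090

Use the recurrence p(n, m) = p(n, m−1) + p(n−m, m): either the largest part is < m (count p(n, m−1)) or the largest part is exactly m (remove one copy of m, count p(n−m, m)). With p(0, ·) = 1 this gives p(25, parts ≤ 8) = 1090. (By conjugating Young diagrams, this also counts partitions of 25 into at most 8 parts.)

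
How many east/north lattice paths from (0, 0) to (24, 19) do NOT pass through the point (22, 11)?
Number of paths = 791763279450

Total paths from (0, 0) to (24, 19): C(43, 24) = 800472431850. Paths through (22, 11): (paths (0, 0) → (22, 11)) × (paths (22, 11) → (24, 19)) = C(33, 22) · C(10, 2) = 193536720 · 45 = 8709152400. Avoidance count = 800472431850 − 8709152400 = 791763279450.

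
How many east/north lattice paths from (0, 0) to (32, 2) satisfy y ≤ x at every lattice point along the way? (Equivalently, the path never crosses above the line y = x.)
Number of paths = 527

By the reflection principle (André's argument), the number of monotone paths to (32, 2) with n ≤ m that never go above y = x is C(34, 32) − C(34, 33) = 561 − 34 = 527.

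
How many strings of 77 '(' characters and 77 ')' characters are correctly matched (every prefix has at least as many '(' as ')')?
C_77 = 18793142726809884575211361279087545193250040

These balanced parentheses are counted by the Catalan number C_n = (1/(n + 1)) · C(2n, n). For n = 77: C_77 = (1/78) · C(154, 77) = 1465865132691170996866486179768828525073503120/78 = 18793142726809884575211361279087545193250040.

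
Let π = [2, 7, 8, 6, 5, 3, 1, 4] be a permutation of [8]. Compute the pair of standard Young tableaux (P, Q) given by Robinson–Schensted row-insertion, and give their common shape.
P = [1, 3, 4] / [2, 8] / [5] / [6] / [7];  Q = [1, 2, 3] / [4, 8] / [5] / [6] / [7];  common shape = (3, 2, 1, 1, 1)

Row-insert the values π_1, π_2, … into P one at a time, bumping the leftmost entry strictly greater than the inserted value down to the next row. The recording tableau Q records, in position (i, j), the step at which that cell was added to P.
  Insert 2 (step 1): P = [2];  Q = [1]
  Insert 7 (step 2): P = [2, 7];  Q = [1, 2]
  Insert 8 (step 3): P = [2, 7, 8];  Q = [1, 2, 3]
  Insert 6 (step 4): P = [2, 6, 8] / [7];  Q = [1, 2, 3] / [4]
  Insert 5 (step 5): P = [2, 5, 8] / [6] / [7];  Q = [1, 2, 3] / [4] / [5]
  Insert 3 (step 6): P = [2, 3, 8] / [5] / [6] / [7];  Q = [1, 2, 3] / [4] / [5] / [6]
  Insert 1 (step 7): P = [1, 3, 8] / [2] / [5] / [6] / [7];  Q = [1, 2, 3] / [4] / [5] / [6] / [7]
  Insert 4 (step 8): P = [1, 3, 4] / [2, 8] / [5] / [6] / [7];  Q = [1, 2, 3] / [4, 8] / [5] / [6] / [7]
Final shape: (3, 2, 1, 1, 1).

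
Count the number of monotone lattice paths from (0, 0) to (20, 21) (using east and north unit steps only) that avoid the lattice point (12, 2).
Number of paths = 268926910395

Total paths from (0, 0) to (20, 21): C(41, 20) = 269128937220. Paths through (12, 2): (paths (0, 0) → (12, 2)) × (paths (12, 2) → (20, 21)) = C(14, 12) · C(27, 8) = 91 · 2220075 = 202026825. Avoidance count = 269128937220 − 202026825 = 268926910395.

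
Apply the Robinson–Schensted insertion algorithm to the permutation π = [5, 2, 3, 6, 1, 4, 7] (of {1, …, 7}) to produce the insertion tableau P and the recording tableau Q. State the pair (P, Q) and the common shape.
P = [1, 3, 4, 7] / [2, 6] / [5];  Q = [1, 3, 4, 7] / [2, 6] / [5];  common shape = (4, 2, 1)

Row-insert the values π_1, π_2, … into P one at a time, bumping the leftmost entry strictly greater than the inserted value down to the next row. The recording tableau Q records, in position (i, j), the step at which that cell was added to P.
  Insert 5 (step 1): P = [5];  Q = [1]
  Insert 2 (step 2): P = [2] / [5];  Q = [1] / [2]
  Insert 3 (step 3): P = [2, 3] / [5];  Q = [1, 3] / [2]
  Insert 6 (step 4): P = [2, 3, 6] / [5];  Q = [1, 3, 4] / [2]
  Insert 1 (step 5): P = [1, 3, 6] / [2] / [5];  Q = [1, 3, 4] / [2] / [5]
  Insert 4 (step 6): P = [1, 3, 4] / [2, 6] / [5];  Q = [1, 3, 4] / [2, 6] / [5]
  Insert 7 (step 7): P = [1, 3, 4, 7] / [2, 6] / [5];  Q = [1, 3, 4, 7] / [2, 6] / [5]
Final shape: (4, 2, 1).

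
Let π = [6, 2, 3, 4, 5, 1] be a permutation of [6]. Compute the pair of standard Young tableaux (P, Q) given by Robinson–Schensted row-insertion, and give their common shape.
P = [1, 3, 4, 5] / [2] / [6];  Q = [1, 3, 4, 5] / [2] / [6];  common shape = (4, 1, 1)

Row-insert the values π_1, π_2, … into P one at a time, bumping the leftmost entry strictly greater than the inserted value down to the next row. The recording tableau Q records, in position (i, j), the step at which that cell was added to P.
  Insert 6 (step 1): P = [6];  Q = [1]
  Insert 2 (step 2): P = [2] / [6];  Q = [1] / [2]
  Insert 3 (step 3): P = [2, 3] / [6];  Q = [1, 3] / [2]
  Insert 4 (step 4): P = [2, 3, 4] / [6];  Q = [1, 3, 4] / [2]
  Insert 5 (step 5): P = [2, 3, 4, 5] / [6];  Q = [1, 3, 4, 5] / [2]
  Insert 1 (step 6): P = [1, 3, 4, 5] / [2] / [6];  Q = [1, 3, 4, 5] / [2] / [6]
Final shape: (4, 1, 1).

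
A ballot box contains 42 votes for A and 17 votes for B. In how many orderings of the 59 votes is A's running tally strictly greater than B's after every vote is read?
Strict-lead orderings = 117588504119625

Total orderings of the 59 votes with 42 for A: C(59, 42) = 277508869722315. By the Bertrand ballot formula (Cycle Lemma / reflection principle), the number of orderings in which A is strictly ahead of B throughout is (p − q)/(p + q) · C(p + q, p) = (42 − 17)/(42 + 17) · 277508869722315 = 117588504119625.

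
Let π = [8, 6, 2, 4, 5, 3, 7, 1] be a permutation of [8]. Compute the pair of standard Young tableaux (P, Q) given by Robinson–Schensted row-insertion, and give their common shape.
P = [1, 3, 5, 7] / [2] / [4] / [6] / [8];  Q = [1, 4, 5, 7] / [2] / [3] / [6] / [8];  common shape = (4, 1, 1, 1, 1)

Row-insert the values π_1, π_2, … into P one at a time, bumping the leftmost entry strictly greater than the inserted value down to the next row. The recording tableau Q records, in position (i, j), the step at which that cell was added to P.
  Insert 8 (step 1): P = [8];  Q = [1]
  Insert 6 (step 2): P = [6] / [8];  Q = [1] / [2]
  Insert 2 (step 3): P = [2] / [6] / [8];  Q = [1] / [2] / [3]
  Insert 4 (step 4): P = [2, 4] / [6] / [8];  Q = [1, 4] / [2] / [3]
  Insert 5 (step 5): P = [2, 4, 5] / [6] / [8];  Q = [1, 4, 5] / [2] / [3]
  Insert 3 (step 6): P = [2, 3, 5] / [4] / [6] / [8];  Q = [1, 4, 5] / [2] / [3] / [6]
  Insert 7 (step 7): P = [2, 3, 5, 7] / [4] / [6] / [8];  Q = [1, 4, 5, 7] / [2] / [3] / [6]
  Insert 1 (step 8): P = [1, 3, 5, 7] / [2] / [4] / [6] / [8];  Q = [1, 4, 5, 7] / [2] / [3] / [6] / [8]
Final shape: (4, 1, 1, 1, 1).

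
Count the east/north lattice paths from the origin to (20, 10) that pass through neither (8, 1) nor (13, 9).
Number of paths = 23512949

Inclusion–exclusion. Total paths: C(30, 20) = 30045015. Through P₁: C(9, 8)·C(21, 12) = 2645370. Through P₂: C(22, 13)·C(8, 7) = 3979360. Since P₁ is strictly southwest of P₂, a monotone path through both must visit P₁ then P₂; paths through both = C(9, 8)·C(13, 5)·C(8, 7) = 92664. Avoid both = 30045015 − 2645370 − 3979360 + 92664 = 23512949.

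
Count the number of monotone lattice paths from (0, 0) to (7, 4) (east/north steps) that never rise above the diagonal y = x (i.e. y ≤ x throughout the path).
Number of paths = 165

By the reflection principle (André's argument), the number of monotone paths to (7, 4) with n ≤ m that never go above y = x is C(11, 7) − C(11, 8) = 330 − 165 = 165.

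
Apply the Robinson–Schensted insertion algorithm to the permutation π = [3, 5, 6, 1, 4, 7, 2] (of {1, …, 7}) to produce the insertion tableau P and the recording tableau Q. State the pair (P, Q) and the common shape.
P = [1, 2, 6, 7] / [3, 4] / [5];  Q = [1, 2, 3, 6] / [4, 5] / [7];  common shape = (4, 2, 1)

Row-insert the values π_1, π_2, … into P one at a time, bumping the leftmost entry strictly greater than the inserted value down to the next row. The recording tableau Q records, in position (i, j), the step at which that cell was added to P.
  Insert 3 (step 1): P = [3];  Q = [1]
  Insert 5 (step 2): P = [3, 5];  Q = [1, 2]
  Insert 6 (step 3): P = [3, 5, 6];  Q = [1, 2, 3]
  Insert 1 (step 4): P = [1, 5, 6] / [3];  Q = [1, 2, 3] / [4]
  Insert 4 (step 5): P = [1, 4, 6] / [3, 5];  Q = [1, 2, 3] / [4, 5]
  Insert 7 (step 6): P = [1, 4, 6, 7] / [3, 5];  Q = [1, 2, 3, 6] / [4, 5]
  Insert 2 (step 7): P = [1, 2, 6, 7] / [3, 4] / [5];  Q = [1, 2, 3, 6] / [4, 5] / [7]
Final shape: (4, 2, 1).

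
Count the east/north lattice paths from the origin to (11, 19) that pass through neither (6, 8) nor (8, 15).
Number of paths = 28132986

Inclusion–exclusion. Total paths: C(30, 11) = 54627300. Through P₁: C(14, 6)·C(16, 5) = 13117104. Through P₂: C(23, 8)·C(7, 3) = 17160990. Since P₁ is strictly southwest of P₂, a monotone path through both must visit P₁ then P₂; paths through both = C(14, 6)·C(9, 2)·C(7, 3) = 3783780. Avoid both = 54627300 − 13117104 − 17160990 + 3783780 = 28132986.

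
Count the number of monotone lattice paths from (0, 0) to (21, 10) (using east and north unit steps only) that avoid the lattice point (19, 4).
Number of paths = 44104225

Total paths from (0, 0) to (21, 10): C(31, 21) = 44352165. Paths through (19, 4): (paths (0, 0) → (19, 4)) × (paths (19, 4) → (21, 10)) = C(23, 19) · C(8, 2) = 8855 · 28 = 247940. Avoidance count = 44352165 − 247940 = 44104225.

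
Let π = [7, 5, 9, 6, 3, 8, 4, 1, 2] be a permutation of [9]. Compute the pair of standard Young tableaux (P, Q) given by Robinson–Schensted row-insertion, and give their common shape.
P = [1, 2, 8] / [3, 4] / [5, 6] / [7, 9];  Q = [1, 3, 6] / [2, 4] / [5, 7] / [8, 9];  common shape = (3, 2, 2, 2)

Row-insert the values π_1, π_2, … into P one at a time, bumping the leftmost entry strictly greater than the inserted value down to the next row. The recording tableau Q records, in position (i, j), the step at which that cell was added to P.
  Insert 7 (step 1): P = [7];  Q = [1]
  Insert 5 (step 2): P = [5] / [7];  Q = [1] / [2]
  Insert 9 (step 3): P = [5, 9] / [7];  Q = [1, 3] / [2]
  Insert 6 (step 4): P = [5, 6] / [7, 9];  Q = [1, 3] / [2, 4]
  Insert 3 (step 5): P = [3, 6] / [5, 9] / [7];  Q = [1, 3] / [2, 4] / [5]
  Insert 8 (step 6): P = [3, 6, 8] / [5, 9] / [7];  Q = [1, 3, 6] / [2, 4] / [5]
  Insert 4 (step 7): P = [3, 4, 8] / [5, 6] / [7, 9];  Q = [1, 3, 6] / [2, 4] / [5, 7]
  Insert 1 (step 8): P = [1, 4, 8] / [3, 6] / [5, 9] / [7];  Q = [1, 3, 6] / [2, 4] / [5, 7] / [8]
  Insert 2 (step 9): P = [1, 2, 8] / [3, 4] / [5, 6] / [7, 9];  Q = [1, 3, 6] / [2, 4] / [5, 7] / [8, 9]
Final shape: (3, 2, 2, 2).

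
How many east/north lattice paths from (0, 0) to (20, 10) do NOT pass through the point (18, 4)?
Number of paths = 29840195

Total paths from (0, 0) to (20, 10): C(30, 20) = 30045015. Paths through (18, 4): (paths (0, 0) → (18, 4)) × (paths (18, 4) → (20, 10)) = C(22, 18) · C(8, 2) = 7315 · 28 = 204820. Avoidance count = 30045015 − 204820 = 29840195.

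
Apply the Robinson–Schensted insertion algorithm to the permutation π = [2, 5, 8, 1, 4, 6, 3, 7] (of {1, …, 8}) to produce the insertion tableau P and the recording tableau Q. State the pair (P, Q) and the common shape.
P = [1, 3, 6, 7] / [2, 4, 8] / [5];  Q = [1, 2, 3, 8] / [4, 5, 6] / [7];  common shape = (4, 3, 1)

Row-insert the values π_1, π_2, … into P one at a time, bumping the leftmost entry strictly greater than the inserted value down to the next row. The recording tableau Q records, in position (i, j), the step at which that cell was added to P.
  Insert 2 (step 1): P = [2];  Q = [1]
  Insert 5 (step 2): P = [2, 5];  Q = [1, 2]
  Insert 8 (step 3): P = [2, 5, 8];  Q = [1, 2, 3]
  Insert 1 (step 4): P = [1, 5, 8] / [2];  Q = [1, 2, 3] / [4]
  Insert 4 (step 5): P = [1, 4, 8] / [2, 5];  Q = [1, 2, 3] / [4, 5]
  Insert 6 (step 6): P = [1, 4, 6] / [2, 5, 8];  Q = [1, 2, 3] / [4, 5, 6]
  Insert 3 (step 7): P = [1, 3, 6] / [2, 4, 8] / [5];  Q = [1, 2, 3] / [4, 5, 6] / [7]
  Insert 7 (step 8): P = [1, 3, 6, 7] / [2, 4, 8] / [5];  Q = [1, 2, 3, 8] / [4, 5, 6] / [7]
Final shape: (4, 3, 1).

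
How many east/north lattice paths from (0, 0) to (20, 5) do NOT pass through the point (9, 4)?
Number of paths = 44550

Total paths from (0, 0) to (20, 5): C(25, 20) = 53130. Paths through (9, 4): (paths (0, 0) → (9, 4)) × (paths (9, 4) → (20, 5)) = C(13, 9) · C(12, 11) = 715 · 12 = 8580. Avoidance count = 53130 − 8580 = 44550.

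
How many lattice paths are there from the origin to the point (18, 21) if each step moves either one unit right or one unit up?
Number of paths = 62359143990

A monotone lattice path from (0, 0) to (18, 21) consists of 18 east steps and 21 north steps in some order, so it is determined by which 18 of the 39 steps are east. The count is C(39, 18) = 62359143990.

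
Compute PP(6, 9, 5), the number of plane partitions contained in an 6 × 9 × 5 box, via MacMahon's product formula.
PP(6, 9, 5) = 72261531710368

Evaluate the triple product over i = 1..6, j = 1..9, k = 1..5. The factors are (2/1) · (3/2) · (4/3) · (5/4) · (6/5) · (3/2) · (4/3) · (5/4) · … (270 factors total). The numerators and denominators telescope so the product is an integer; carrying out the multiplication exactly gives PP(6, 9, 5) = 72261531710368.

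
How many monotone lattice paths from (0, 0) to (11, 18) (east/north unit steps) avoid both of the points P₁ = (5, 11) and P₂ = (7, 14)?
Number of paths = 22019802

Inclusion–exclusion. Total paths: C(29, 11) = 34597290. Through P₁: C(16, 5)·C(13, 6) = 7495488. Through P₂: C(21, 7)·C(8, 4) = 8139600. Since P₁ is strictly southwest of P₂, a monotone path through both must visit P₁ then P₂; paths through both = C(16, 5)·C(5, 2)·C(8, 4) = 3057600. Avoid both = 34597290 − 7495488 − 8139600 + 3057600 = 22019802.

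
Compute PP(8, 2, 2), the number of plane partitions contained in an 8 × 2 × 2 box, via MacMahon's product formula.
PP(8, 2, 2) = 825

Evaluate the triple product over i = 1..8, j = 1..2, k = 1..2. The factors are (2/1) · (3/2) · (3/2) · (4/3) · (3/2) · (4/3) · (4/3) · (5/4) · … (32 factors total). The numerators and denominators telescope so the product is an integer; carrying out the multiplication exactly gives PP(8, 2, 2) = 825.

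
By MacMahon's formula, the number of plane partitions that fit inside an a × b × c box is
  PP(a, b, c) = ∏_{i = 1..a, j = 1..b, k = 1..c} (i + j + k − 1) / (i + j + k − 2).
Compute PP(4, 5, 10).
PP(4, 5, 10) = 98561919456

Evaluate the triple product over i = 1..4, j = 1..5, k = 1..10. The factors are (2/1) · (3/2) · (4/3) · (5/4) · (6/5) · (7/6) · (8/7) · (9/8) · … (200 factors total). The numerators and denominators telescope so the product is an integer; carrying out the multiplication exactly gives PP(4, 5, 10) = 98561919456.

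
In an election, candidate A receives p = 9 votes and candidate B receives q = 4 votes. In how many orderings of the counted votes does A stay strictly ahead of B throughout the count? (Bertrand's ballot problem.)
Strict-lead orderings = 275

Total orderings of the 13 votes with 9 for A: C(13, 9) = 715. By the Bertrand ballot formula (Cycle Lemma / reflection principle), the number of orderings in which A is strictly ahead of B throughout is (p − q)/(p + q) · C(p + q, p) = (9 − 4)/(9 + 4) · 715 = 275.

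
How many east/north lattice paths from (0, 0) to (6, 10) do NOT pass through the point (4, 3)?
Number of paths = 6748

Total paths from (0, 0) to (6, 10): C(16, 6) = 8008. Paths through (4, 3): (paths (0, 0) → (4, 3)) × (paths (4, 3) → (6, 10)) = C(7, 4) · C(9, 2) = 35 · 36 = 1260. Avoidance count = 8008 − 1260 = 6748.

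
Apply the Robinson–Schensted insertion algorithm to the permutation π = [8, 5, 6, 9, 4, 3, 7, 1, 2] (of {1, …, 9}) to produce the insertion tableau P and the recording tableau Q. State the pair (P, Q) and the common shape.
P = [1, 2, 7] / [3, 6] / [4, 9] / [5] / [8];  Q = [1, 3, 4] / [2, 7] / [5, 9] / [6] / [8];  common shape = (3, 2, 2, 1, 1)

Row-insert the values π_1, π_2, … into P one at a time, bumping the leftmost entry strictly greater than the inserted value down to the next row. The recording tableau Q records, in position (i, j), the step at which that cell was added to P.
  Insert 8 (step 1): P = [8];  Q = [1]
  Insert 5 (step 2): P = [5] / [8];  Q = [1] / [2]
  Insert 6 (step 3): P = [5, 6] / [8];  Q = [1, 3] / [2]
  Insert 9 (step 4): P = [5, 6, 9] / [8];  Q = [1, 3, 4] / [2]
  Insert 4 (step 5): P = [4, 6, 9] / [5] / [8];  Q = [1, 3, 4] / [2] / [5]
  Insert 3 (step 6): P = [3, 6, 9] / [4] / [5] / [8];  Q = [1, 3, 4] / [2] / [5] / [6]
  Insert 7 (step 7): P = [3, 6, 7] / [4, 9] / [5] / [8];  Q = [1, 3, 4] / [2, 7] / [5] / [6]
  Insert 1 (step 8): P = [1, 6, 7] / [3, 9] / [4] / [5] / [8];  Q = [1, 3, 4] / [2, 7] / [5] / [6] / [8]
  Insert 2 (step 9): P = [1, 2, 7] / [3, 6] / [4, 9] / [5] / [8];  Q = [1, 3, 4] / [2, 7] / [5, 9] / [6] / [8]
Final shape: (3, 2, 2, 1, 1).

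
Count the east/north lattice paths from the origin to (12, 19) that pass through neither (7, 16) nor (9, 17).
Number of paths = 103500943

Inclusion–exclusion. Total paths: C(31, 12) = 141120525. Through P₁: C(23, 7)·C(8, 5) = 13728792. Through P₂: C(26, 9)·C(5, 3) = 31245500. Since P₁ is strictly southwest of P₂, a monotone path through both must visit P₁ then P₂; paths through both = C(23, 7)·C(3, 2)·C(5, 3) = 7354710. Avoid both = 141120525 − 13728792 − 31245500 + 7354710 = 103500943.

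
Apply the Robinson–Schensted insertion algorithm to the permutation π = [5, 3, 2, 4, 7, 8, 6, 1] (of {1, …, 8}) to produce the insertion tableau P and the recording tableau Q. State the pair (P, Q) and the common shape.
P = [1, 4, 6, 8] / [2, 7] / [3] / [5];  Q = [1, 4, 5, 6] / [2, 7] / [3] / [8];  common shape = (4, 2, 1, 1)

Row-insert the values π_1, π_2, … into P one at a time, bumping the leftmost entry strictly greater than the inserted value down to the next row. The recording tableau Q records, in position (i, j), the step at which that cell was added to P.
  Insert 5 (step 1): P = [5];  Q = [1]
  Insert 3 (step 2): P = [3] / [5];  Q = [1] / [2]
  Insert 2 (step 3): P = [2] / [3] / [5];  Q = [1] / [2] / [3]
  Insert 4 (step 4): P = [2, 4] / [3] / [5];  Q = [1, 4] / [2] / [3]
  Insert 7 (step 5): P = [2, 4, 7] / [3] / [5];  Q = [1, 4, 5] / [2] / [3]
  Insert 8 (step 6): P = [2, 4, 7, 8] / [3] / [5];  Q = [1, 4, 5, 6] / [2] / [3]
  Insert 6 (step 7): P = [2, 4, 6, 8] / [3, 7] / [5];  Q = [1, 4, 5, 6] / [2, 7] / [3]
  Insert 1 (step 8): P = [1, 4, 6, 8] / [2, 7] / [3] / [5];  Q = [1, 4, 5, 6] / [2, 7] / [3] / [8]
Final shape: (4, 2, 1, 1).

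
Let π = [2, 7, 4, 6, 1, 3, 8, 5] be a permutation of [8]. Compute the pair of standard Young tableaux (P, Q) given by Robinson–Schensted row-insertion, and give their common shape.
P = [1, 3, 5, 8] / [2, 4, 6] / [7];  Q = [1, 2, 4, 7] / [3, 6, 8] / [5];  common shape = (4, 3, 1)

Row-insert the values π_1, π_2, … into P one at a time, bumping the leftmost entry strictly greater than the inserted value down to the next row. The recording tableau Q records, in position (i, j), the step at which that cell was added to P.
  Insert 2 (step 1): P = [2];  Q = [1]
  Insert 7 (step 2): P = [2, 7];  Q = [1, 2]
  Insert 4 (step 3): P = [2, 4] / [7];  Q = [1, 2] / [3]
  Insert 6 (step 4): P = [2, 4, 6] / [7];  Q = [1, 2, 4] / [3]
  Insert 1 (step 5): P = [1, 4, 6] / [2] / [7];  Q = [1, 2, 4] / [3] / [5]
  Insert 3 (step 6): P = [1, 3, 6] / [2, 4] / [7];  Q = [1, 2, 4] / [3, 6] / [5]
  Insert 8 (step 7): P = [1, 3, 6, 8] / [2, 4] / [7];  Q = [1, 2, 4, 7] / [3, 6] / [5]
  Insert 5 (step 8): P = [1, 3, 5, 8] / [2, 4, 6] / [7];  Q = [1, 2, 4, 7] / [3, 6, 8] / [5]
Final shape: (4, 3, 1).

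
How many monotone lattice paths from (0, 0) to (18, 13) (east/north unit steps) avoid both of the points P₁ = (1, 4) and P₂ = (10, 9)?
Number of paths = 149858165

Inclusion–exclusion. Total paths: C(31, 18) = 206253075. Through P₁: C(5, 1)·C(26, 17) = 15622750. Through P₂: C(19, 10)·C(12, 8) = 45727110. Since P₁ is strictly southwest of P₂, a monotone path through both must visit P₁ then P₂; paths through both = C(5, 1)·C(14, 9)·C(12, 8) = 4954950. Avoid both = 206253075 − 15622750 − 45727110 + 4954950 = 149858165.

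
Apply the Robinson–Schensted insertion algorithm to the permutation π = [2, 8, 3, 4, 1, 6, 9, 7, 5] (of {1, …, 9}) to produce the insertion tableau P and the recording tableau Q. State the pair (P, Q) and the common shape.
P = [1, 3, 4, 5, 7] / [2, 6] / [8, 9];  Q = [1, 2, 4, 6, 7] / [3, 8] / [5, 9];  common shape = (5, 2, 2)

Row-insert the values π_1, π_2, … into P one at a time, bumping the leftmost entry strictly greater than the inserted value down to the next row. The recording tableau Q records, in position (i, j), the step at which that cell was added to P.
  Insert 2 (step 1): P = [2];  Q = [1]
  Insert 8 (step 2): P = [2, 8];  Q = [1, 2]
  Insert 3 (step 3): P = [2, 3] / [8];  Q = [1, 2] / [3]
  Insert 4 (step 4): P = [2, 3, 4] / [8];  Q = [1, 2, 4] / [3]
  Insert 1 (step 5): P = [1, 3, 4] / [2] / [8];  Q = [1, 2, 4] / [3] / [5]
  Insert 6 (step 6): P = [1, 3, 4, 6] / [2] / [8];  Q = [1, 2, 4, 6] / [3] / [5]
  Insert 9 (step 7): P = [1, 3, 4, 6, 9] / [2] / [8];  Q = [1, 2, 4, 6, 7] / [3] / [5]
  Insert 7 (step 8): P = [1, 3, 4, 6, 7] / [2, 9] / [8];  Q = [1, 2, 4, 6, 7] / [3, 8] / [5]
  Insert 5 (step 9): P = [1, 3, 4, 5, 7] / [2, 6] / [8, 9];  Q = [1, 2, 4, 6, 7] / [3, 8] / [5, 9]
Final shape: (5, 2, 2).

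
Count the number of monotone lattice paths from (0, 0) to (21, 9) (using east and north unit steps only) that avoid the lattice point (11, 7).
Number of paths = 12206766

Total paths from (0, 0) to (21, 9): C(30, 21) = 14307150. Paths through (11, 7): (paths (0, 0) → (11, 7)) × (paths (11, 7) → (21, 9)) = C(18, 11) · C(12, 10) = 31824 · 66 = 2100384. Avoidance count = 14307150 − 2100384 = 12206766.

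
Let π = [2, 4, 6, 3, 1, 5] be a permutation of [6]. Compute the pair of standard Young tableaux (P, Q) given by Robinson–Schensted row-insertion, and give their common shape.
P = [1, 3, 5] / [2, 6] / [4];  Q = [1, 2, 3] / [4, 6] / [5];  common shape = (3, 2, 1)

Row-insert the values π_1, π_2, … into P one at a time, bumping the leftmost entry strictly greater than the inserted value down to the next row. The recording tableau Q records, in position (i, j), the step at which that cell was added to P.
  Insert 2 (step 1): P = [2];  Q = [1]
  Insert 4 (step 2): P = [2, 4];  Q = [1, 2]
  Insert 6 (step 3): P = [2, 4, 6];  Q = [1, 2, 3]
  Insert 3 (step 4): P = [2, 3, 6] / [4];  Q = [1, 2, 3] / [4]
  Insert 1 (step 5): P = [1, 3, 6] / [2] / [4];  Q = [1, 2, 3] / [4] / [5]
  Insert 5 (step 6): P = [1, 3, 5] / [2, 6] / [4];  Q = [1, 2, 3] / [4, 6] / [5]
Final shape: (3, 2, 1).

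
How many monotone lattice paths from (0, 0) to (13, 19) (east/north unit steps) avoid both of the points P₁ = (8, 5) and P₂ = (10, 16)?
Number of paths = 228181384

Inclusion–exclusion. Total paths: C(32, 13) = 347373600. Through P₁: C(13, 8)·C(19, 5) = 14965236. Through P₂: C(26, 10)·C(6, 3) = 106234700. Since P₁ is strictly southwest of P₂, a monotone path through both must visit P₁ then P₂; paths through both = C(13, 8)·C(13, 2)·C(6, 3) = 2007720. Avoid both = 347373600 − 14965236 − 106234700 + 2007720 = 228181384.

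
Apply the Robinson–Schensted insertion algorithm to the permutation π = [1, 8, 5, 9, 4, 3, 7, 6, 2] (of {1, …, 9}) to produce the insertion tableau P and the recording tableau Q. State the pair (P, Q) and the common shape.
P = [1, 2, 6] / [3, 7] / [4, 9] / [5] / [8];  Q = [1, 2, 4] / [3, 7] / [5, 8] / [6] / [9];  common shape = (3, 2, 2, 1, 1)

Row-insert the values π_1, π_2, … into P one at a time, bumping the leftmost entry strictly greater than the inserted value down to the next row. The recording tableau Q records, in position (i, j), the step at which that cell was added to P.
  Insert 1 (step 1): P = [1];  Q = [1]
  Insert 8 (step 2): P = [1, 8];  Q = [1, 2]
  Insert 5 (step 3): P = [1, 5] / [8];  Q = [1, 2] / [3]
  Insert 9 (step 4): P = [1, 5, 9] / [8];  Q = [1, 2, 4] / [3]
  Insert 4 (step 5): P = [1, 4, 9] / [5] / [8];  Q = [1, 2, 4] / [3] / [5]
  Insert 3 (step 6): P = [1, 3, 9] / [4] / [5] / [8];  Q = [1, 2, 4] / [3] / [5] / [6]
  Insert 7 (step 7): P = [1, 3, 7] / [4, 9] / [5] / [8];  Q = [1, 2, 4] / [3, 7] / [5] / [6]
  Insert 6 (step 8): P = [1, 3, 6] / [4, 7] / [5, 9] / [8];  Q = [1, 2, 4] / [3, 7] / [5, 8] / [6]
  Insert 2 (step 9): P = [1, 2, 6] / [3, 7] / [4, 9] / [5] / [8];  Q = [1, 2, 4] / [3, 7] / [5, 8] / [6] / [9]
Final shape: (3, 2, 2, 1, 1).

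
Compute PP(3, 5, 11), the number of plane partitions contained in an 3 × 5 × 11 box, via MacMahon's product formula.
PP(3, 5, 11) = 1837984512

Evaluate the triple product over i = 1..3, j = 1..5, k = 1..11. The factors are (2/1) · (3/2) · (4/3) · (5/4) · (6/5) · (7/6) · (8/7) · (9/8) · … (165 factors total). The numerators and denominators telescope so the product is an integer; carrying out the multiplication exactly gives PP(3, 5, 11) = 1837984512.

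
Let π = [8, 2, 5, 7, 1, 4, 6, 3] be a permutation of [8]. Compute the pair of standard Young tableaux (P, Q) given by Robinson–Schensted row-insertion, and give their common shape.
P = [1, 3, 6] / [2, 4, 7] / [5] / [8];  Q = [1, 3, 4] / [2, 6, 7] / [5] / [8];  common shape = (3, 3, 1, 1)

Row-insert the values π_1, π_2, … into P one at a time, bumping the leftmost entry strictly greater than the inserted value down to the next row. The recording tableau Q records, in position (i, j), the step at which that cell was added to P.
  Insert 8 (step 1): P = [8];  Q = [1]
  Insert 2 (step 2): P = [2] / [8];  Q = [1] / [2]
  Insert 5 (step 3): P = [2, 5] / [8];  Q = [1, 3] / [2]
  Insert 7 (step 4): P = [2, 5, 7] / [8];  Q = [1, 3, 4] / [2]
  Insert 1 (step 5): P = [1, 5, 7] / [2] / [8];  Q = [1, 3, 4] / [2] / [5]
  Insert 4 (step 6): P = [1, 4, 7] / [2, 5] / [8];  Q = [1, 3, 4] / [2, 6] / [5]
  Insert 6 (step 7): P = [1, 4, 6] / [2, 5, 7] / [8];  Q = [1, 3, 4] / [2, 6, 7] / [5]
  Insert 3 (step 8): P = [1, 3, 6] / [2, 4, 7] / [5] / [8];  Q = [1, 3, 4] / [2, 6, 7] / [5] / [8]
Final shape: (3, 3, 1, 1).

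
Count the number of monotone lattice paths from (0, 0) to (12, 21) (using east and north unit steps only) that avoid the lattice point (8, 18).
Number of paths = 300137695

Total paths from (0, 0) to (12, 21): C(33, 12) = 354817320. Paths through (8, 18): (paths (0, 0) → (8, 18)) × (paths (8, 18) → (12, 21)) = C(26, 8) · C(7, 4) = 1562275 · 35 = 54679625. Avoidance count = 354817320 − 54679625 = 300137695.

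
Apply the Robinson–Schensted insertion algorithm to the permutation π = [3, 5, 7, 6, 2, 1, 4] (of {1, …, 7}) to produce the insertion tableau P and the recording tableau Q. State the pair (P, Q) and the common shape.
P = [1, 4, 6] / [2, 5] / [3] / [7];  Q = [1, 2, 3] / [4, 7] / [5] / [6];  common shape = (3, 2, 1, 1)

Row-insert the values π_1, π_2, … into P one at a time, bumping the leftmost entry strictly greater than the inserted value down to the next row. The recording tableau Q records, in position (i, j), the step at which that cell was added to P.
  Insert 3 (step 1): P = [3];  Q = [1]
  Insert 5 (step 2): P = [3, 5];  Q = [1, 2]
  Insert 7 (step 3): P = [3, 5, 7];  Q = [1, 2, 3]
  Insert 6 (step 4): P = [3, 5, 6] / [7];  Q = [1, 2, 3] / [4]
  Insert 2 (step 5): P = [2, 5, 6] / [3] / [7];  Q = [1, 2, 3] / [4] / [5]
  Insert 1 (step 6): P = [1, 5, 6] / [2] / [3] / [7];  Q = [1, 2, 3] / [4] / [5] / [6]
  Insert 4 (step 7): P = [1, 4, 6] / [2, 5] / [3] / [7];  Q = [1, 2, 3] / [4, 7] / [5] / [6]
Final shape: (3, 2, 1, 1).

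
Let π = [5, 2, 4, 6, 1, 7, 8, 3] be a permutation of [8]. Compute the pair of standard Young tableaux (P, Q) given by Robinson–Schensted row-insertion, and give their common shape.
P = [1, 3, 6, 7, 8] / [2, 4] / [5];  Q = [1, 3, 4, 6, 7] / [2, 8] / [5];  common shape = (5, 2, 1)

Row-insert the values π_1, π_2, … into P one at a time, bumping the leftmost entry strictly greater than the inserted value down to the next row. The recording tableau Q records, in position (i, j), the step at which that cell was added to P.
  Insert 5 (step 1): P = [5];  Q = [1]
  Insert 2 (step 2): P = [2] / [5];  Q = [1] / [2]
  Insert 4 (step 3): P = [2, 4] / [5];  Q = [1, 3] / [2]
  Insert 6 (step 4): P = [2, 4, 6] / [5];  Q = [1, 3, 4] / [2]
  Insert 1 (step 5): P = [1, 4, 6] / [2] / [5];  Q = [1, 3, 4] / [2] / [5]
  Insert 7 (step 6): P = [1, 4, 6, 7] / [2] / [5];  Q = [1, 3, 4, 6] / [2] / [5]
  Insert 8 (step 7): P = [1, 4, 6, 7, 8] / [2] / [5];  Q = [1, 3, 4, 6, 7] / [2] / [5]
  Insert 3 (step 8): P = [1, 3, 6, 7, 8] / [2, 4] / [5];  Q = [1, 3, 4, 6, 7] / [2, 8] / [5]
Final shape: (5, 2, 1).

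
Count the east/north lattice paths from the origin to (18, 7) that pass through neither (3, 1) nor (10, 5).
Number of paths = 187909

Inclusion–exclusion. Total paths: C(25, 18) = 480700. Through P₁: C(4, 3)·C(21, 15) = 217056. Through P₂: C(15, 10)·C(10, 8) = 135135. Since P₁ is strictly southwest of P₂, a monotone path through both must visit P₁ then P₂; paths through both = C(4, 3)·C(11, 7)·C(10, 8) = 59400. Avoid both = 480700 − 217056 − 135135 + 59400 = 187909.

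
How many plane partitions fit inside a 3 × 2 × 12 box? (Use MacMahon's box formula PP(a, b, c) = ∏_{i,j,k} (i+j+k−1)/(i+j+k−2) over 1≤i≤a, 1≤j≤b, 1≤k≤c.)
PP(3, 2, 12) = 63700

Evaluate the triple product over i = 1..3, j = 1..2, k = 1..12. The factors are (2/1) · (3/2) · (4/3) · (5/4) · (6/5) · (7/6) · (8/7) · (9/8) · … (72 factors total). The numerators and denominators telescope so the product is an integer; carrying out the multiplication exactly gives PP(3, 2, 12) = 63700.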